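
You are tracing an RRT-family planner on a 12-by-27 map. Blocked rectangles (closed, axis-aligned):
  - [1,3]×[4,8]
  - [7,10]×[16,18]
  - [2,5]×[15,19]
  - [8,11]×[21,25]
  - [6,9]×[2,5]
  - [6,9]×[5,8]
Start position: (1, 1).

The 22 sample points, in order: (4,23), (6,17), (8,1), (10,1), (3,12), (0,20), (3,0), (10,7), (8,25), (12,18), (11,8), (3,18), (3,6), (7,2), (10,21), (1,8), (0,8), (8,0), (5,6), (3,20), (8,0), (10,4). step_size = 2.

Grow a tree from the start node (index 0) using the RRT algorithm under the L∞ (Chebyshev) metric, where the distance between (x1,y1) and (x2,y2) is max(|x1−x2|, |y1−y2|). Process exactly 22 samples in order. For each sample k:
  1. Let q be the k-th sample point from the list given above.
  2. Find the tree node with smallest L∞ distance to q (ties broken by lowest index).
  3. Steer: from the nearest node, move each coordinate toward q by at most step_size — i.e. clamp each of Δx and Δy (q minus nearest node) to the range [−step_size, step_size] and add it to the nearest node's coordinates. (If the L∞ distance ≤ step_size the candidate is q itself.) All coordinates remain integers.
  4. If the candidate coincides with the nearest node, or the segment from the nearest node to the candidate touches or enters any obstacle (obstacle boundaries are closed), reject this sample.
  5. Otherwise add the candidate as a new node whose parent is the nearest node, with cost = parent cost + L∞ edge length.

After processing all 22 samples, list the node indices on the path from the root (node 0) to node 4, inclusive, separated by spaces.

1. q=(4,23) nearest=0 d=22 new=(3,3) → add node 1 parent=0 cost=2
2. q=(6,17) nearest=1 d=14 new=(5,5) → add node 2 parent=1 cost=4
3. q=(8,1) nearest=2 d=4 new=(7,3) → blocked by [6,9]×[2,5], reject
4. q=(10,1) nearest=2 d=5 new=(7,3) → blocked by [6,9]×[2,5], reject
5. q=(3,12) nearest=2 d=7 new=(3,7) → blocked by [1,3]×[4,8], reject
6. q=(0,20) nearest=2 d=15 new=(3,7) → blocked by [1,3]×[4,8], reject
7. q=(3,0) nearest=0 d=2 new=(3,0) → add node 3 parent=0 cost=2
8. q=(10,7) nearest=2 d=5 new=(7,7) → blocked by [6,9]×[5,8], reject
9. q=(8,25) nearest=2 d=20 new=(7,7) → blocked by [6,9]×[5,8], reject
10. q=(12,18) nearest=2 d=13 new=(7,7) → blocked by [6,9]×[5,8], reject
11. q=(11,8) nearest=2 d=6 new=(7,7) → blocked by [6,9]×[5,8], reject
12. q=(3,18) nearest=2 d=13 new=(3,7) → blocked by [1,3]×[4,8], reject
13. q=(3,6) nearest=2 d=2 new=(3,6) → blocked by [1,3]×[4,8], reject
14. q=(7,2) nearest=2 d=3 new=(7,3) → blocked by [6,9]×[2,5], reject
15. q=(10,21) nearest=2 d=16 new=(7,7) → blocked by [6,9]×[5,8], reject
16. q=(1,8) nearest=2 d=4 new=(3,7) → blocked by [1,3]×[4,8], reject
17. q=(0,8) nearest=1 d=5 new=(1,5) → blocked by [1,3]×[4,8], reject
18. q=(8,0) nearest=1 d=5 new=(5,1) → add node 4 parent=1 cost=4
19. q=(5,6) nearest=2 d=1 new=(5,6) → add node 5 parent=2 cost=5
20. q=(3,20) nearest=5 d=14 new=(3,8) → blocked by [1,3]×[4,8], reject
21. q=(8,0) nearest=4 d=3 new=(7,0) → add node 6 parent=4 cost=6
22. q=(10,4) nearest=6 d=4 new=(9,2) → blocked by [6,9]×[2,5], reject

Path: 0 1 4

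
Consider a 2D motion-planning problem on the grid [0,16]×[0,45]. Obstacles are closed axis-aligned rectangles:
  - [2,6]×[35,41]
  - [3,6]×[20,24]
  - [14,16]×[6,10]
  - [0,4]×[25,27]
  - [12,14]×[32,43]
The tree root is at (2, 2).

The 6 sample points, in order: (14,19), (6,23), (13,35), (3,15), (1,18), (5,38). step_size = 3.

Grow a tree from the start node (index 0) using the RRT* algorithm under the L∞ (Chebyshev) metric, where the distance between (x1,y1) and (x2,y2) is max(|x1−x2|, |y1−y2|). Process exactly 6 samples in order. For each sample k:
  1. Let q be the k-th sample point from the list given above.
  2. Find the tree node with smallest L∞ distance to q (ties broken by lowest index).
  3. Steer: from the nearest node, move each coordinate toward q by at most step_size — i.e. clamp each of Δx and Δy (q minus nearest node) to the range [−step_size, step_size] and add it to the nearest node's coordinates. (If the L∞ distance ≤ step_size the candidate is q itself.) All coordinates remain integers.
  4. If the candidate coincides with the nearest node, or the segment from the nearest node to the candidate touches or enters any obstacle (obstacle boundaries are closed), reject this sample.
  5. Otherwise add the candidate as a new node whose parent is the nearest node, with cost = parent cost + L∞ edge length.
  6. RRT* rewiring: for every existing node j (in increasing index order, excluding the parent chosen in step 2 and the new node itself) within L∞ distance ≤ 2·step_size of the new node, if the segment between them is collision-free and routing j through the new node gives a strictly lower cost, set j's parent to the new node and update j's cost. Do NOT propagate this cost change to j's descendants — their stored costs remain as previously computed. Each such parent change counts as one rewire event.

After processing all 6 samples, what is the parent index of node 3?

1. q=(14,19) nearest=0 d=17 new=(5,5) → add node 1 parent=0 cost=3
2. q=(6,23) nearest=1 d=18 new=(6,8) → add node 2 parent=1 cost=6
3. q=(13,35) nearest=2 d=27 new=(9,11) → add node 3 parent=2 cost=9
4. q=(3,15) nearest=3 d=6 new=(6,14) → add node 4 parent=3 cost=12
5. q=(1,18) nearest=4 d=5 new=(3,17) → add node 5 parent=4 cost=15
6. q=(5,38) nearest=5 d=21 new=(5,20) → blocked by [3,6]×[20,24], reject

Parent of node 3: 2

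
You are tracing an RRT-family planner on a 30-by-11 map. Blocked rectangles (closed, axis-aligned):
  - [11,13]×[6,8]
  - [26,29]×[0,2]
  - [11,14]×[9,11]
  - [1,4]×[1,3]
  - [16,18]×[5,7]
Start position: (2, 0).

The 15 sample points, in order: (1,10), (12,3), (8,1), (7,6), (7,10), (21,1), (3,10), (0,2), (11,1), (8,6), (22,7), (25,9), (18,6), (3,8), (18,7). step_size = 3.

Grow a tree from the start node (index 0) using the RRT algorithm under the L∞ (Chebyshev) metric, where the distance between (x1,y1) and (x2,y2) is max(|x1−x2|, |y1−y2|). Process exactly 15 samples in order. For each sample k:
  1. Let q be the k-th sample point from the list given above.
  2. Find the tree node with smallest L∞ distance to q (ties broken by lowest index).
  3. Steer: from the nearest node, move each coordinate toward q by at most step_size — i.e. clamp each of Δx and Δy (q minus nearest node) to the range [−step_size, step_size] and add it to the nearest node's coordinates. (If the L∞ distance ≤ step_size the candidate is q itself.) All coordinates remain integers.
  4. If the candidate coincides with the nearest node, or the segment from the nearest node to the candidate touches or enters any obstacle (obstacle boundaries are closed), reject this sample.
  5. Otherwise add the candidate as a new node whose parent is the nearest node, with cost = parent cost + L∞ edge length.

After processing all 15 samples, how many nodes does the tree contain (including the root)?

Node count: 10

1. q=(1,10) nearest=0 d=10 new=(1,3) → blocked by [1,4]×[1,3], reject
2. q=(12,3) nearest=0 d=10 new=(5,3) → blocked by [1,4]×[1,3], reject
3. q=(8,1) nearest=0 d=6 new=(5,1) → add node 1 parent=0 cost=3
4. q=(7,6) nearest=1 d=5 new=(7,4) → add node 2 parent=1 cost=6
5. q=(7,10) nearest=2 d=6 new=(7,7) → add node 3 parent=2 cost=9
6. q=(21,1) nearest=2 d=14 new=(10,1) → add node 4 parent=2 cost=9
7. q=(3,10) nearest=3 d=4 new=(4,10) → add node 5 parent=3 cost=12
8. q=(0,2) nearest=0 d=2 new=(0,2) → blocked by [1,4]×[1,3], reject
9. q=(11,1) nearest=4 d=1 new=(11,1) → add node 6 parent=4 cost=10
10. q=(8,6) nearest=3 d=1 new=(8,6) → add node 7 parent=3 cost=10
11. q=(22,7) nearest=6 d=11 new=(14,4) → add node 8 parent=6 cost=13
12. q=(25,9) nearest=8 d=11 new=(17,7) → blocked by [16,18]×[5,7], reject
13. q=(18,6) nearest=8 d=4 new=(17,6) → blocked by [16,18]×[5,7], reject
14. q=(3,8) nearest=5 d=2 new=(3,8) → add node 9 parent=5 cost=14
15. q=(18,7) nearest=8 d=4 new=(17,7) → blocked by [16,18]×[5,7], reject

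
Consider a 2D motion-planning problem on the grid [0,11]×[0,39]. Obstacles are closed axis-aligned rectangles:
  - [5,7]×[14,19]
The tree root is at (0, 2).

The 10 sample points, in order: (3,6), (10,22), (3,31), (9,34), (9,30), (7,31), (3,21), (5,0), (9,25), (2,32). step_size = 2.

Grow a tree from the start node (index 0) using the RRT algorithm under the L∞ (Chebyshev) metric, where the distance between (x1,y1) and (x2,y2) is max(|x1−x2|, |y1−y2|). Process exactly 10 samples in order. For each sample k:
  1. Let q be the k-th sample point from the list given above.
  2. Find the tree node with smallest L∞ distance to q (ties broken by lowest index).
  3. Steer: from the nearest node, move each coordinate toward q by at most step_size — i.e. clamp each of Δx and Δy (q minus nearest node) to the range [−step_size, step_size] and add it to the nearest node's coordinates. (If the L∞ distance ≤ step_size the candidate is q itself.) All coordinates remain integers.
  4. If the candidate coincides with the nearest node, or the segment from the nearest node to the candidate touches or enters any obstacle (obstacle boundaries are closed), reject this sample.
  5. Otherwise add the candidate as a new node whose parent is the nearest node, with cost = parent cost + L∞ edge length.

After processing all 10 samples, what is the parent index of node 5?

1. q=(3,6) nearest=0 d=4 new=(2,4) → add node 1 parent=0 cost=2
2. q=(10,22) nearest=1 d=18 new=(4,6) → add node 2 parent=1 cost=4
3. q=(3,31) nearest=2 d=25 new=(3,8) → add node 3 parent=2 cost=6
4. q=(9,34) nearest=3 d=26 new=(5,10) → add node 4 parent=3 cost=8
5. q=(9,30) nearest=4 d=20 new=(7,12) → add node 5 parent=4 cost=10
6. q=(7,31) nearest=5 d=19 new=(7,14) → blocked by [5,7]×[14,19], reject
7. q=(3,21) nearest=5 d=9 new=(5,14) → blocked by [5,7]×[14,19], reject
8. q=(5,0) nearest=1 d=4 new=(4,2) → add node 6 parent=1 cost=4
9. q=(9,25) nearest=5 d=13 new=(9,14) → add node 7 parent=5 cost=12
10. q=(2,32) nearest=7 d=18 new=(7,16) → blocked by [5,7]×[14,19], reject

Parent of node 5: 4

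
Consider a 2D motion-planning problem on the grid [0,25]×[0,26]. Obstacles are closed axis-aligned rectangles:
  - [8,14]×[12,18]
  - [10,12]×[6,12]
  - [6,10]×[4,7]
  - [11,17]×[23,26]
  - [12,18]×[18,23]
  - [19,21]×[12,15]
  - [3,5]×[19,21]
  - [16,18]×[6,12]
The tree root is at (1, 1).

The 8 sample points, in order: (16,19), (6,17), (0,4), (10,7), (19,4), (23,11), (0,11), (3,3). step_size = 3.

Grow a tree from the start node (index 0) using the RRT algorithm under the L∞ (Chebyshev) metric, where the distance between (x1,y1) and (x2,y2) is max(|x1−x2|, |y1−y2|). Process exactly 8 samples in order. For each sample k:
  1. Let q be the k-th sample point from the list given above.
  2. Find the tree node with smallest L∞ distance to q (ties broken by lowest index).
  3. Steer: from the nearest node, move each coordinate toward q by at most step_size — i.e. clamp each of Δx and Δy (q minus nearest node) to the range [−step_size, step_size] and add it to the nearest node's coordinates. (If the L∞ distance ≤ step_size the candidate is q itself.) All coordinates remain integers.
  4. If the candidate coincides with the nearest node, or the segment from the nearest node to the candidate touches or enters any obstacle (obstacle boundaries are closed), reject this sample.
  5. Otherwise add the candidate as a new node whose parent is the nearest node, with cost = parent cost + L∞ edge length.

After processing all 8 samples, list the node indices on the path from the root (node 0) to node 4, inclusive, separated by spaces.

1. q=(16,19) nearest=0 d=18 new=(4,4) → add node 1 parent=0 cost=3
2. q=(6,17) nearest=1 d=13 new=(6,7) → blocked by [6,10]×[4,7], reject
3. q=(0,4) nearest=0 d=3 new=(0,4) → add node 2 parent=0 cost=3
4. q=(10,7) nearest=1 d=6 new=(7,7) → blocked by [6,10]×[4,7], reject
5. q=(19,4) nearest=1 d=15 new=(7,4) → blocked by [6,10]×[4,7], reject
6. q=(23,11) nearest=1 d=19 new=(7,7) → blocked by [6,10]×[4,7], reject
7. q=(0,11) nearest=1 d=7 new=(1,7) → add node 3 parent=1 cost=6
8. q=(3,3) nearest=1 d=1 new=(3,3) → add node 4 parent=1 cost=4

Path: 0 1 4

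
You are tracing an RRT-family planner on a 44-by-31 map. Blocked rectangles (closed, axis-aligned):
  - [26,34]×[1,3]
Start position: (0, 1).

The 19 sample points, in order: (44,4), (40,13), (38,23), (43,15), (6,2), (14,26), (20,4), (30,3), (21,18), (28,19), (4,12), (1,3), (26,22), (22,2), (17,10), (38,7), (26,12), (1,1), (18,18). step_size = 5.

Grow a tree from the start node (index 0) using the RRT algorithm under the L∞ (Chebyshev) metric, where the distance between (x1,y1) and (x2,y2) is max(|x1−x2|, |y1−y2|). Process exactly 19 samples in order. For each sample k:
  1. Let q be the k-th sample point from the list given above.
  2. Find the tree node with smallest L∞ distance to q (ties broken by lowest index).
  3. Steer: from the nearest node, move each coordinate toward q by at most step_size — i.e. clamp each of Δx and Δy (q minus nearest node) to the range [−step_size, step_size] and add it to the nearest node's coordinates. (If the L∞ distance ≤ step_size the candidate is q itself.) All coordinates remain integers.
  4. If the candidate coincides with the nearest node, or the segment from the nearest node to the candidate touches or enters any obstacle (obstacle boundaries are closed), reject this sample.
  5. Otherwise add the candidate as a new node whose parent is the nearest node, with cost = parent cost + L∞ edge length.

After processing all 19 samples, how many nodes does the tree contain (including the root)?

1. q=(44,4) nearest=0 d=44 new=(5,4) → add node 1 parent=0 cost=5
2. q=(40,13) nearest=1 d=35 new=(10,9) → add node 2 parent=1 cost=10
3. q=(38,23) nearest=2 d=28 new=(15,14) → add node 3 parent=2 cost=15
4. q=(43,15) nearest=3 d=28 new=(20,15) → add node 4 parent=3 cost=20
5. q=(6,2) nearest=1 d=2 new=(6,2) → add node 5 parent=1 cost=7
6. q=(14,26) nearest=4 d=11 new=(15,20) → add node 6 parent=4 cost=25
7. q=(20,4) nearest=2 d=10 new=(15,4) → add node 7 parent=2 cost=15
8. q=(30,3) nearest=4 d=12 new=(25,10) → add node 8 parent=4 cost=25
9. q=(21,18) nearest=4 d=3 new=(21,18) → add node 9 parent=4 cost=23
10. q=(28,19) nearest=9 d=7 new=(26,19) → add node 10 parent=9 cost=28
11. q=(4,12) nearest=2 d=6 new=(5,12) → add node 11 parent=2 cost=15
12. q=(1,3) nearest=0 d=2 new=(1,3) → add node 12 parent=0 cost=2
13. q=(26,22) nearest=10 d=3 new=(26,22) → add node 13 parent=10 cost=31
14. q=(22,2) nearest=7 d=7 new=(20,2) → add node 14 parent=7 cost=20
15. q=(17,10) nearest=3 d=4 new=(17,10) → add node 15 parent=3 cost=19
16. q=(38,7) nearest=10 d=12 new=(31,14) → add node 16 parent=10 cost=33
17. q=(26,12) nearest=8 d=2 new=(26,12) → add node 17 parent=8 cost=27
18. q=(1,1) nearest=0 d=1 new=(1,1) → add node 18 parent=0 cost=1
19. q=(18,18) nearest=4 d=3 new=(18,18) → add node 19 parent=4 cost=23

Node count: 20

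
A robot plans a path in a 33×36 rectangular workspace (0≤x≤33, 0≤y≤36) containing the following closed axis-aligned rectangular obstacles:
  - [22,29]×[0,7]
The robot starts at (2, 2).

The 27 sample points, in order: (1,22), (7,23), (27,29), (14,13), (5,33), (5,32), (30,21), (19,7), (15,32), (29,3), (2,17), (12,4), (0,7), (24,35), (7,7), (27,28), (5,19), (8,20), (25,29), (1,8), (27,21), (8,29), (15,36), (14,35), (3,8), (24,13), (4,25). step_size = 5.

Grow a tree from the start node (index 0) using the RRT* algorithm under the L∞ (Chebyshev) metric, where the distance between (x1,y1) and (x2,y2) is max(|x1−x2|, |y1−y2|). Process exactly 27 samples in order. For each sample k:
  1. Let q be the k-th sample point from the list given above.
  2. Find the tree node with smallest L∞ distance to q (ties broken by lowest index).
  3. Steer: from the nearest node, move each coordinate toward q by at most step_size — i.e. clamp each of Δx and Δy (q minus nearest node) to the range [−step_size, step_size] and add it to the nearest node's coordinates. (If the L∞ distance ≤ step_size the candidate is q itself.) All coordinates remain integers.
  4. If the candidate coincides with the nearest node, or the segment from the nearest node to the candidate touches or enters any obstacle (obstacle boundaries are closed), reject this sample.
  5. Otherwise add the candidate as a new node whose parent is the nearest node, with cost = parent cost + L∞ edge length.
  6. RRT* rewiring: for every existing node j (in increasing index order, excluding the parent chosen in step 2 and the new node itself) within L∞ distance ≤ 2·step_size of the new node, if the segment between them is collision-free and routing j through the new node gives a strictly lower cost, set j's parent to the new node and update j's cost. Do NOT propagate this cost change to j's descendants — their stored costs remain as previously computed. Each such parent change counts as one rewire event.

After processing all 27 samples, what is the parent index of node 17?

Parent of node 17: 5

1. q=(1,22) nearest=0 d=20 new=(1,7) → add node 1 parent=0 cost=5
2. q=(7,23) nearest=1 d=16 new=(6,12) → add node 2 parent=1 cost=10
3. q=(27,29) nearest=2 d=21 new=(11,17) → add node 3 parent=2 cost=15
4. q=(14,13) nearest=3 d=4 new=(14,13) → add node 4 parent=3 cost=19
5. q=(5,33) nearest=3 d=16 new=(6,22) → add node 5 parent=3 cost=20
6. q=(5,32) nearest=5 d=10 new=(5,27) → add node 6 parent=5 cost=25
7. q=(30,21) nearest=4 d=16 new=(19,18) → add node 7 parent=4 cost=24
8. q=(19,7) nearest=4 d=6 new=(19,8) → add node 8 parent=4 cost=24
9. q=(15,32) nearest=5 d=10 new=(11,27) → add node 9 parent=5 cost=25
10. q=(29,3) nearest=8 d=10 new=(24,3) → blocked by [22,29]×[0,7], reject
11. q=(2,17) nearest=2 d=5 new=(2,17) → add node 10 parent=2 cost=15
12. q=(12,4) nearest=8 d=7 new=(14,4) → add node 11 parent=8 cost=29
13. q=(0,7) nearest=1 d=1 new=(0,7) → add node 12 parent=1 cost=6
14. q=(24,35) nearest=9 d=13 new=(16,32) → add node 13 parent=9 cost=30
15. q=(7,7) nearest=0 d=5 new=(7,7) → add node 14 parent=0 cost=5; rewire 4→14 (12<19); rewire 11→14 (12<29)
16. q=(27,28) nearest=7 d=10 new=(24,23) → add node 15 parent=7 cost=29
17. q=(5,19) nearest=5 d=3 new=(5,19) → add node 16 parent=5 cost=23
18. q=(8,20) nearest=5 d=2 new=(8,20) → add node 17 parent=5 cost=22
19. q=(25,29) nearest=15 d=6 new=(25,28) → add node 18 parent=15 cost=34
20. q=(1,8) nearest=1 d=1 new=(1,8) → add node 19 parent=1 cost=6
21. q=(27,21) nearest=15 d=3 new=(27,21) → add node 20 parent=15 cost=32
22. q=(8,29) nearest=6 d=3 new=(8,29) → add node 21 parent=6 cost=28
23. q=(15,36) nearest=13 d=4 new=(15,36) → add node 22 parent=13 cost=34
24. q=(14,35) nearest=22 d=1 new=(14,35) → add node 23 parent=22 cost=35
25. q=(3,8) nearest=1 d=2 new=(3,8) → add node 24 parent=1 cost=7
26. q=(24,13) nearest=7 d=5 new=(24,13) → add node 25 parent=7 cost=29
27. q=(4,25) nearest=6 d=2 new=(4,25) → add node 26 parent=6 cost=27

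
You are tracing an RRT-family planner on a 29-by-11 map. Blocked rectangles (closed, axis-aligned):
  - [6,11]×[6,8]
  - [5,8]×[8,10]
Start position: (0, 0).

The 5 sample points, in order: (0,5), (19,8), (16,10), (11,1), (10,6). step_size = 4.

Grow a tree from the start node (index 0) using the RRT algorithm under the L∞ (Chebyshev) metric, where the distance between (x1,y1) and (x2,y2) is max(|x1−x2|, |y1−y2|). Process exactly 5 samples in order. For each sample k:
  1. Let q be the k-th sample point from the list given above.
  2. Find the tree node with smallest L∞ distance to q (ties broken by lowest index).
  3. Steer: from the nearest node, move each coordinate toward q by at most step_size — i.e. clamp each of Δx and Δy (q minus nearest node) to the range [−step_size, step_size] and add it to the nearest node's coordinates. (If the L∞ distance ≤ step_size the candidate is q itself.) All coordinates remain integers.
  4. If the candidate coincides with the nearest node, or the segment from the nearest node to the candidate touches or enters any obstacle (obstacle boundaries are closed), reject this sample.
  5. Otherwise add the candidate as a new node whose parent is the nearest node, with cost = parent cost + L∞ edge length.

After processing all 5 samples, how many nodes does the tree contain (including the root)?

1. q=(0,5) nearest=0 d=5 new=(0,4) → add node 1 parent=0 cost=4
2. q=(19,8) nearest=0 d=19 new=(4,4) → add node 2 parent=0 cost=4
3. q=(16,10) nearest=2 d=12 new=(8,8) → blocked by [6,11]×[6,8], reject
4. q=(11,1) nearest=2 d=7 new=(8,1) → add node 3 parent=2 cost=8
5. q=(10,6) nearest=3 d=5 new=(10,5) → add node 4 parent=3 cost=12

Node count: 5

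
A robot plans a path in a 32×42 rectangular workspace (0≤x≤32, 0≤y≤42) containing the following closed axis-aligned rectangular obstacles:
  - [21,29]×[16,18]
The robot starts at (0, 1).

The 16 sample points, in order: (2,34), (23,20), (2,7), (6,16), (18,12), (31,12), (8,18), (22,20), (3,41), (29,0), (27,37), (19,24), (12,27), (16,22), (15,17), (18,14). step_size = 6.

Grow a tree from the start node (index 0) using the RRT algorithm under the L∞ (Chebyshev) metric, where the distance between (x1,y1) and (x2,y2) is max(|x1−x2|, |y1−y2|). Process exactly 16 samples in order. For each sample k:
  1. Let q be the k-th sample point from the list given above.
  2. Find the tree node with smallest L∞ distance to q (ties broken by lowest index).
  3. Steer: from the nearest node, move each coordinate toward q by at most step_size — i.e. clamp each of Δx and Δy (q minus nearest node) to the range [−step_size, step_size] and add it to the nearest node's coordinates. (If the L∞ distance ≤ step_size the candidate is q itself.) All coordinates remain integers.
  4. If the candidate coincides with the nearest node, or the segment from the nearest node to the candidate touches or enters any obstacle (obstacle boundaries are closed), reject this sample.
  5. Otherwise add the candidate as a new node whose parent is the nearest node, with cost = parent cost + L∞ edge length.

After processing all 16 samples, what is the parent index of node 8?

Parent of node 8: 6

1. q=(2,34) nearest=0 d=33 new=(2,7) → add node 1 parent=0 cost=6
2. q=(23,20) nearest=1 d=21 new=(8,13) → add node 2 parent=1 cost=12
3. q=(2,7) nearest=1 d=0 → coincident, reject
4. q=(6,16) nearest=2 d=3 new=(6,16) → add node 3 parent=2 cost=15
5. q=(18,12) nearest=2 d=10 new=(14,12) → add node 4 parent=2 cost=18
6. q=(31,12) nearest=4 d=17 new=(20,12) → add node 5 parent=4 cost=24
7. q=(8,18) nearest=3 d=2 new=(8,18) → add node 6 parent=3 cost=17
8. q=(22,20) nearest=4 d=8 new=(20,18) → add node 7 parent=4 cost=24
9. q=(3,41) nearest=6 d=23 new=(3,24) → add node 8 parent=6 cost=23
10. q=(29,0) nearest=5 d=12 new=(26,6) → add node 9 parent=5 cost=30
11. q=(27,37) nearest=6 d=19 new=(14,24) → add node 10 parent=6 cost=23
12. q=(19,24) nearest=10 d=5 new=(19,24) → add node 11 parent=10 cost=28
13. q=(12,27) nearest=10 d=3 new=(12,27) → add node 12 parent=10 cost=26
14. q=(16,22) nearest=10 d=2 new=(16,22) → add node 13 parent=10 cost=25
15. q=(15,17) nearest=4 d=5 new=(15,17) → add node 14 parent=4 cost=23
16. q=(18,14) nearest=5 d=2 new=(18,14) → add node 15 parent=5 cost=26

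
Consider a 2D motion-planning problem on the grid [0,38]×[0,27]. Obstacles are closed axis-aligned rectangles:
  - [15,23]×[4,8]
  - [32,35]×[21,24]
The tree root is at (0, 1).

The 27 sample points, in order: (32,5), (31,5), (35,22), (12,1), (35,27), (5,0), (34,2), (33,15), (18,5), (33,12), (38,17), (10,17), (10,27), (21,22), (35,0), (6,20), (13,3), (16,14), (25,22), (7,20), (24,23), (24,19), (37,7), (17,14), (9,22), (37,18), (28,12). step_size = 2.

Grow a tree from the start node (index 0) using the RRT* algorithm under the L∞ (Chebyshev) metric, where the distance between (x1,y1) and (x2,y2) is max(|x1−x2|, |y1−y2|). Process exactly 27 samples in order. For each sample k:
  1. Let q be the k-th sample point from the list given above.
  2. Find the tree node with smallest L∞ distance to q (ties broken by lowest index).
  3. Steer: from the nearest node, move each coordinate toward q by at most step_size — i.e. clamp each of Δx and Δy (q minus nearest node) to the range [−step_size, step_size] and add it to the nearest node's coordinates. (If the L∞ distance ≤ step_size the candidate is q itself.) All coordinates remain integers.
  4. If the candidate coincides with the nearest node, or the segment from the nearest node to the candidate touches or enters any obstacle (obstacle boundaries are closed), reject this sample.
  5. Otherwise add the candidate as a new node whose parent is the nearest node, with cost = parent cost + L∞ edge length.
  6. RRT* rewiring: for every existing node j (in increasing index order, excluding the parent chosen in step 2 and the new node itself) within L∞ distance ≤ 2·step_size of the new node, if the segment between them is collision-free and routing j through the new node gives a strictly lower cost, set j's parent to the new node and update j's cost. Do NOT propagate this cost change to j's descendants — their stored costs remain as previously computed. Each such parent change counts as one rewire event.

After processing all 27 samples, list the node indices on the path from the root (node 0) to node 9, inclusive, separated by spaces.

1. q=(32,5) nearest=0 d=32 new=(2,3) → add node 1 parent=0 cost=2
2. q=(31,5) nearest=1 d=29 new=(4,5) → add node 2 parent=1 cost=4
3. q=(35,22) nearest=2 d=31 new=(6,7) → add node 3 parent=2 cost=6
4. q=(12,1) nearest=3 d=6 new=(8,5) → add node 4 parent=3 cost=8
5. q=(35,27) nearest=4 d=27 new=(10,7) → add node 5 parent=4 cost=10
6. q=(5,0) nearest=1 d=3 new=(4,1) → add node 6 parent=1 cost=4
7. q=(34,2) nearest=5 d=24 new=(12,5) → add node 7 parent=5 cost=12
8. q=(33,15) nearest=7 d=21 new=(14,7) → add node 8 parent=7 cost=14
9. q=(18,5) nearest=8 d=4 new=(16,5) → blocked by [15,23]×[4,8], reject
10. q=(33,12) nearest=8 d=19 new=(16,9) → blocked by [15,23]×[4,8], reject
11. q=(38,17) nearest=8 d=24 new=(16,9) → blocked by [15,23]×[4,8], reject
12. q=(10,17) nearest=3 d=10 new=(8,9) → add node 9 parent=3 cost=8
13. q=(10,27) nearest=9 d=18 new=(10,11) → add node 10 parent=9 cost=10
14. q=(21,22) nearest=10 d=11 new=(12,13) → add node 11 parent=10 cost=12
15. q=(35,0) nearest=8 d=21 new=(16,5) → blocked by [15,23]×[4,8], reject
16. q=(6,20) nearest=11 d=7 new=(10,15) → add node 12 parent=11 cost=14
17. q=(13,3) nearest=7 d=2 new=(13,3) → add node 13 parent=7 cost=14
18. q=(16,14) nearest=11 d=4 new=(14,14) → add node 14 parent=11 cost=14
19. q=(25,22) nearest=14 d=11 new=(16,16) → add node 15 parent=14 cost=16
20. q=(7,20) nearest=12 d=5 new=(8,17) → add node 16 parent=12 cost=16
21. q=(24,23) nearest=15 d=8 new=(18,18) → add node 17 parent=15 cost=18
22. q=(24,19) nearest=17 d=6 new=(20,19) → add node 18 parent=17 cost=20
23. q=(37,7) nearest=18 d=17 new=(22,17) → add node 19 parent=18 cost=22
24. q=(17,14) nearest=15 d=2 new=(17,14) → add node 20 parent=15 cost=18
25. q=(9,22) nearest=16 d=5 new=(9,19) → add node 21 parent=16 cost=18
26. q=(37,18) nearest=19 d=15 new=(24,18) → add node 22 parent=19 cost=24
27. q=(28,12) nearest=19 d=6 new=(24,15) → add node 23 parent=19 cost=24

Path: 0 1 2 3 9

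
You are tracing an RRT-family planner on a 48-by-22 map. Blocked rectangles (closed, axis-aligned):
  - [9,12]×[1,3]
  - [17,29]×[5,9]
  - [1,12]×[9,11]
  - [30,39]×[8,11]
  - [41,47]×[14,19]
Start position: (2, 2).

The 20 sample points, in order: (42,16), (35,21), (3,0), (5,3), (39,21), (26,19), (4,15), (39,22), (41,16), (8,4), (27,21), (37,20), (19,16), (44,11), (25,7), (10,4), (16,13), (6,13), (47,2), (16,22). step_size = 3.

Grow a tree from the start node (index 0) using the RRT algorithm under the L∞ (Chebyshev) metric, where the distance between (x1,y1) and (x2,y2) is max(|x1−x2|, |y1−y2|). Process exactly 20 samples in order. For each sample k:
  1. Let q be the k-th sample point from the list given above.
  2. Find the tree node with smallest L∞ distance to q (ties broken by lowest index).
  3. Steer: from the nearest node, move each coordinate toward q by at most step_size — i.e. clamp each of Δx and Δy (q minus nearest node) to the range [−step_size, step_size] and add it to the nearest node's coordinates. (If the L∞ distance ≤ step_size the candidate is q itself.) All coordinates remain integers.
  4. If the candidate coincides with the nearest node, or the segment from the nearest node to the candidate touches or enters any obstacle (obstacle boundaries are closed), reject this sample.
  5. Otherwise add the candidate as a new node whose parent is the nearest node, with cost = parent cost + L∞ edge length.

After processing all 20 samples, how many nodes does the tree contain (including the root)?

Node count: 10

1. q=(42,16) nearest=0 d=40 new=(5,5) → add node 1 parent=0 cost=3
2. q=(35,21) nearest=1 d=30 new=(8,8) → add node 2 parent=1 cost=6
3. q=(3,0) nearest=0 d=2 new=(3,0) → add node 3 parent=0 cost=2
4. q=(5,3) nearest=1 d=2 new=(5,3) → add node 4 parent=1 cost=5
5. q=(39,21) nearest=2 d=31 new=(11,11) → blocked by [1,12]×[9,11], reject
6. q=(26,19) nearest=2 d=18 new=(11,11) → blocked by [1,12]×[9,11], reject
7. q=(4,15) nearest=2 d=7 new=(5,11) → blocked by [1,12]×[9,11], reject
8. q=(39,22) nearest=2 d=31 new=(11,11) → blocked by [1,12]×[9,11], reject
9. q=(41,16) nearest=2 d=33 new=(11,11) → blocked by [1,12]×[9,11], reject
10. q=(8,4) nearest=1 d=3 new=(8,4) → add node 5 parent=1 cost=6
11. q=(27,21) nearest=2 d=19 new=(11,11) → blocked by [1,12]×[9,11], reject
12. q=(37,20) nearest=2 d=29 new=(11,11) → blocked by [1,12]×[9,11], reject
13. q=(19,16) nearest=2 d=11 new=(11,11) → blocked by [1,12]×[9,11], reject
14. q=(44,11) nearest=2 d=36 new=(11,11) → blocked by [1,12]×[9,11], reject
15. q=(25,7) nearest=2 d=17 new=(11,7) → add node 6 parent=2 cost=9
16. q=(10,4) nearest=5 d=2 new=(10,4) → add node 7 parent=5 cost=8
17. q=(16,13) nearest=6 d=6 new=(14,10) → add node 8 parent=6 cost=12
18. q=(6,13) nearest=2 d=5 new=(6,11) → blocked by [1,12]×[9,11], reject
19. q=(47,2) nearest=8 d=33 new=(17,7) → blocked by [17,29]×[5,9], reject
20. q=(16,22) nearest=8 d=12 new=(16,13) → add node 9 parent=8 cost=15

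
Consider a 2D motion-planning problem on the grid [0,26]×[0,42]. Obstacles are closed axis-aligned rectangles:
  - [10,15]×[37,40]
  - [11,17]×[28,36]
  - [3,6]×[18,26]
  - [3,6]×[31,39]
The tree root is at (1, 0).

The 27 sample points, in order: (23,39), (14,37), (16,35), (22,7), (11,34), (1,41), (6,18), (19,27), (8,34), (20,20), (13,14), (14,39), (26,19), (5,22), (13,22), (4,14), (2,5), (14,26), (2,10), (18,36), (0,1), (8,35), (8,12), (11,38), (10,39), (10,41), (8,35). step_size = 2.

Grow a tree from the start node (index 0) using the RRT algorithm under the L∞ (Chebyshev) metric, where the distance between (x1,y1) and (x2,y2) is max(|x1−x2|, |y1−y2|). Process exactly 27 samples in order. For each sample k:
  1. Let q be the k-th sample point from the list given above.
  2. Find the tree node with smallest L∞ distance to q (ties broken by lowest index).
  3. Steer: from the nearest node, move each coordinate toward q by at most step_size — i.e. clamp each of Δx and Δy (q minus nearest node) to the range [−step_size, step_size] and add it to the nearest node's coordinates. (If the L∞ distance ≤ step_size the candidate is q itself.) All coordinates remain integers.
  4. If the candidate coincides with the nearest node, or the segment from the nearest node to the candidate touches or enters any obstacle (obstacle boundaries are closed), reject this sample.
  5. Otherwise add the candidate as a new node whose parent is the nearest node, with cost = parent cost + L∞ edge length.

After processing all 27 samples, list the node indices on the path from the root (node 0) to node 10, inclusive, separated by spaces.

1. q=(23,39) nearest=0 d=39 new=(3,2) → add node 1 parent=0 cost=2
2. q=(14,37) nearest=1 d=35 new=(5,4) → add node 2 parent=1 cost=4
3. q=(16,35) nearest=2 d=31 new=(7,6) → add node 3 parent=2 cost=6
4. q=(22,7) nearest=3 d=15 new=(9,7) → add node 4 parent=3 cost=8
5. q=(11,34) nearest=4 d=27 new=(11,9) → add node 5 parent=4 cost=10
6. q=(1,41) nearest=5 d=32 new=(9,11) → add node 6 parent=5 cost=12
7. q=(6,18) nearest=6 d=7 new=(7,13) → add node 7 parent=6 cost=14
8. q=(19,27) nearest=7 d=14 new=(9,15) → add node 8 parent=7 cost=16
9. q=(8,34) nearest=8 d=19 new=(8,17) → add node 9 parent=8 cost=18
10. q=(20,20) nearest=5 d=11 new=(13,11) → add node 10 parent=5 cost=12
11. q=(13,14) nearest=10 d=3 new=(13,13) → add node 11 parent=10 cost=14
12. q=(14,39) nearest=9 d=22 new=(10,19) → add node 12 parent=9 cost=20
13. q=(26,19) nearest=10 d=13 new=(15,13) → add node 13 parent=10 cost=14
14. q=(5,22) nearest=9 d=5 new=(6,19) → blocked by [3,6]×[18,26], reject
15. q=(13,22) nearest=12 d=3 new=(12,21) → add node 14 parent=12 cost=22
16. q=(4,14) nearest=7 d=3 new=(5,14) → add node 15 parent=7 cost=16
17. q=(2,5) nearest=1 d=3 new=(2,4) → add node 16 parent=1 cost=4
18. q=(14,26) nearest=14 d=5 new=(14,23) → add node 17 parent=14 cost=24
19. q=(2,10) nearest=15 d=4 new=(3,12) → add node 18 parent=15 cost=18
20. q=(18,36) nearest=17 d=13 new=(16,25) → add node 19 parent=17 cost=26
21. q=(0,1) nearest=0 d=1 new=(0,1) → add node 20 parent=0 cost=1
22. q=(8,35) nearest=19 d=10 new=(14,27) → add node 21 parent=19 cost=28
23. q=(8,12) nearest=6 d=1 new=(8,12) → add node 22 parent=6 cost=13
24. q=(11,38) nearest=21 d=11 new=(12,29) → blocked by [11,17]×[28,36], reject
25. q=(10,39) nearest=21 d=12 new=(12,29) → blocked by [11,17]×[28,36], reject
26. q=(10,41) nearest=21 d=14 new=(12,29) → blocked by [11,17]×[28,36], reject
27. q=(8,35) nearest=21 d=8 new=(12,29) → blocked by [11,17]×[28,36], reject

Path: 0 1 2 3 4 5 10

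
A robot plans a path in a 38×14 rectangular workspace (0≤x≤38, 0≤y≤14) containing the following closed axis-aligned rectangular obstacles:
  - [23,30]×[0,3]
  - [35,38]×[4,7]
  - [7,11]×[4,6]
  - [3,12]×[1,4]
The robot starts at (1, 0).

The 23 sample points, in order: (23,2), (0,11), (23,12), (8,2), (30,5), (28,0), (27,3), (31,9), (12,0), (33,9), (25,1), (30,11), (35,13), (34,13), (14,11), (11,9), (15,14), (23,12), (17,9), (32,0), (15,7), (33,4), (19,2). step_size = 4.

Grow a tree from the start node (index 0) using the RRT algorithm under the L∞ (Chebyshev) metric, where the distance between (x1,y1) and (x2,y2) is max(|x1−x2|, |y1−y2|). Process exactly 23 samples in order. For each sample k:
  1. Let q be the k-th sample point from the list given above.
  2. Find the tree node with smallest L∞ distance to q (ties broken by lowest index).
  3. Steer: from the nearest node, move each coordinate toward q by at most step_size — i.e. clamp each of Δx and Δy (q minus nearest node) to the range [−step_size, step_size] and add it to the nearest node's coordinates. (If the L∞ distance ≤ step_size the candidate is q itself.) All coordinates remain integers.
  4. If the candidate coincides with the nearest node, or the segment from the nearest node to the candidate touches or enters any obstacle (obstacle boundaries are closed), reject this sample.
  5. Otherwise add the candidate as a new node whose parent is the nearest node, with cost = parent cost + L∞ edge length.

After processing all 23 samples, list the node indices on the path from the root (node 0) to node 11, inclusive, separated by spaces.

Path: 0 2 3 4 5 6 7 11

1. q=(23,2) nearest=0 d=22 new=(5,2) → blocked by [3,12]×[1,4], reject
2. q=(0,11) nearest=0 d=11 new=(0,4) → add node 1 parent=0 cost=4
3. q=(23,12) nearest=0 d=22 new=(5,4) → blocked by [3,12]×[1,4], reject
4. q=(8,2) nearest=0 d=7 new=(5,2) → blocked by [3,12]×[1,4], reject
5. q=(30,5) nearest=0 d=29 new=(5,4) → blocked by [3,12]×[1,4], reject
6. q=(28,0) nearest=0 d=27 new=(5,0) → add node 2 parent=0 cost=4
7. q=(27,3) nearest=2 d=22 new=(9,3) → blocked by [3,12]×[1,4], reject
8. q=(31,9) nearest=2 d=26 new=(9,4) → blocked by [7,11]×[4,6], reject
9. q=(12,0) nearest=2 d=7 new=(9,0) → add node 3 parent=2 cost=8
10. q=(33,9) nearest=3 d=24 new=(13,4) → blocked by [3,12]×[1,4], reject
11. q=(25,1) nearest=3 d=16 new=(13,1) → add node 4 parent=3 cost=12
12. q=(30,11) nearest=4 d=17 new=(17,5) → add node 5 parent=4 cost=16
13. q=(35,13) nearest=5 d=18 new=(21,9) → add node 6 parent=5 cost=20
14. q=(34,13) nearest=6 d=13 new=(25,13) → add node 7 parent=6 cost=24
15. q=(14,11) nearest=5 d=6 new=(14,9) → add node 8 parent=5 cost=20
16. q=(11,9) nearest=8 d=3 new=(11,9) → add node 9 parent=8 cost=23
17. q=(15,14) nearest=8 d=5 new=(15,13) → add node 10 parent=8 cost=24
18. q=(23,12) nearest=7 d=2 new=(23,12) → add node 11 parent=7 cost=26
19. q=(17,9) nearest=8 d=3 new=(17,9) → add node 12 parent=8 cost=23
20. q=(32,0) nearest=6 d=11 new=(25,5) → add node 13 parent=6 cost=24
21. q=(15,7) nearest=5 d=2 new=(15,7) → add node 14 parent=5 cost=18
22. q=(33,4) nearest=13 d=8 new=(29,4) → add node 15 parent=13 cost=28
23. q=(19,2) nearest=5 d=3 new=(19,2) → add node 16 parent=5 cost=19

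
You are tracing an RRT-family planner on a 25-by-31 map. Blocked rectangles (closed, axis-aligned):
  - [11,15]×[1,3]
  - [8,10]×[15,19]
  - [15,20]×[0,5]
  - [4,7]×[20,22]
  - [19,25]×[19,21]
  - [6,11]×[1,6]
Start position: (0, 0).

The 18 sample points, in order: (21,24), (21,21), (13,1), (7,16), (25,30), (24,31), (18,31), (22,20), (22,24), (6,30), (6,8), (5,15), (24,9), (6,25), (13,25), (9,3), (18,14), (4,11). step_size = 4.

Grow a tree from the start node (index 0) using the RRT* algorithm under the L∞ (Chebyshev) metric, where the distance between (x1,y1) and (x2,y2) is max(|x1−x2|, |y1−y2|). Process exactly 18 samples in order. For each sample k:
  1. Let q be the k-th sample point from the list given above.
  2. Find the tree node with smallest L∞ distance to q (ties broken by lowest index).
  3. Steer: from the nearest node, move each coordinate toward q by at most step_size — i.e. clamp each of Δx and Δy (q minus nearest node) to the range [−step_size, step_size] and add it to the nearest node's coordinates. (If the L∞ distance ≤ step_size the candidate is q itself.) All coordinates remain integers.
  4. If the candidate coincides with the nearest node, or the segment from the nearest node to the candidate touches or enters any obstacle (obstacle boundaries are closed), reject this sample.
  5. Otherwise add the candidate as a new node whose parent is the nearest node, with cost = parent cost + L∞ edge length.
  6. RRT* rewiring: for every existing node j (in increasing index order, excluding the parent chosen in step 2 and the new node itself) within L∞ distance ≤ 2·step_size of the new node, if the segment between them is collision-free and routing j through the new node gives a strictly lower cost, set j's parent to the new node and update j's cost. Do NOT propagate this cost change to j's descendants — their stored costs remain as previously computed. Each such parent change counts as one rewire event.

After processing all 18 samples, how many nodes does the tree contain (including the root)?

1. q=(21,24) nearest=0 d=24 new=(4,4) → add node 1 parent=0 cost=4
2. q=(21,21) nearest=1 d=17 new=(8,8) → blocked by [6,11]×[1,6], reject
3. q=(13,1) nearest=1 d=9 new=(8,1) → blocked by [6,11]×[1,6], reject
4. q=(7,16) nearest=1 d=12 new=(7,8) → add node 2 parent=1 cost=8
5. q=(25,30) nearest=2 d=22 new=(11,12) → add node 3 parent=2 cost=12
6. q=(24,31) nearest=3 d=19 new=(15,16) → add node 4 parent=3 cost=16
7. q=(18,31) nearest=4 d=15 new=(18,20) → add node 5 parent=4 cost=20
8. q=(22,20) nearest=5 d=4 new=(22,20) → blocked by [19,25]×[19,21], reject
9. q=(22,24) nearest=5 d=4 new=(22,24) → blocked by [19,25]×[19,21], reject
10. q=(6,30) nearest=5 d=12 new=(14,24) → add node 6 parent=5 cost=24
11. q=(6,8) nearest=2 d=1 new=(6,8) → add node 7 parent=2 cost=9
12. q=(5,15) nearest=3 d=6 new=(7,15) → add node 8 parent=3 cost=16
13. q=(24,9) nearest=4 d=9 new=(19,12) → add node 9 parent=4 cost=20
14. q=(6,25) nearest=6 d=8 new=(10,25) → add node 10 parent=6 cost=28
15. q=(13,25) nearest=6 d=1 new=(13,25) → add node 11 parent=6 cost=25
16. q=(9,3) nearest=1 d=5 new=(8,3) → blocked by [6,11]×[1,6], reject
17. q=(18,14) nearest=9 d=2 new=(18,14) → add node 12 parent=9 cost=22
18. q=(4,11) nearest=2 d=3 new=(4,11) → add node 13 parent=2 cost=11; rewire 8→13 (15<16)

Node count: 14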